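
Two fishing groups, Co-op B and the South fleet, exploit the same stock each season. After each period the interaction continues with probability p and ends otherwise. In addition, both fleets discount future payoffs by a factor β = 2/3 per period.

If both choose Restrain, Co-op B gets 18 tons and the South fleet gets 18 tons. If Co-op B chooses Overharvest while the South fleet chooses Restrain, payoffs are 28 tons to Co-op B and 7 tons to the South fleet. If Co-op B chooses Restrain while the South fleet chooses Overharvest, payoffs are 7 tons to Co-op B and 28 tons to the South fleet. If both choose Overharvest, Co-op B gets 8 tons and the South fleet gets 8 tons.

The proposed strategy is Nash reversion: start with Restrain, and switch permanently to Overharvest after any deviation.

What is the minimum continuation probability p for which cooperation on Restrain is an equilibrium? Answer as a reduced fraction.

Expected continuation weight on next period's payoff is β·p = 2/3·p, which plays the role of the discount factor.
Cooperation requires 2/3·p ≥ (28−18)/(28−8) = 1/2, hence p ≥ 3/4.

3/4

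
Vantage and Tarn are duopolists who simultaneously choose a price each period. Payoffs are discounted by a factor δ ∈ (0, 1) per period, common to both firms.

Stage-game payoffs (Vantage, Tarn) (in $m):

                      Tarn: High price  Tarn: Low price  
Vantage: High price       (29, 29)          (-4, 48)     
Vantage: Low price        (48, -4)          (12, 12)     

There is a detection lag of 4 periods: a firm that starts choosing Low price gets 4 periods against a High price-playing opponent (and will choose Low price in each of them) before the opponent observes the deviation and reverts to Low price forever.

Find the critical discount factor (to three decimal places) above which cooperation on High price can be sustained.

0.852

Deviating for the 4 undetected periods gains 48−29 = 19 per period over cooperation, then loses 29−12 = 17 per period forever once punishment starts.
Gain: 19(1 + δ + … + δ^3); loss: 17·δ^4/(1−δ).
No profitable deviation ⇔ 19(1−δ^4) ≤ 17·δ^4, i.e. δ^4 ≥ 19/(19+17) = 19/36.
Hence δ ≥ (19/36)^(1/4) ≈ 0.852.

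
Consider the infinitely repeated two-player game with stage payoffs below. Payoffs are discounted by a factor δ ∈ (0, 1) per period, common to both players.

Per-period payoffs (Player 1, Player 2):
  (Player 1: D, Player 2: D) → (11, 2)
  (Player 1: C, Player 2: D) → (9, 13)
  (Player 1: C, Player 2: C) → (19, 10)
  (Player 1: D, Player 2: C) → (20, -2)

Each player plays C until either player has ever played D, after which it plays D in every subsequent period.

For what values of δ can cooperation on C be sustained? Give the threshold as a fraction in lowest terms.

3/11

For Player 1: deviation gain 20−19 = 1, per-period punishment loss 19−11 = 8. IC gives δ ≥ 1/9.
For Player 2: gain 3, loss 8 per period, so δ ≥ 3/11.
The tighter constraint is Player 2's, so cooperation needs δ ≥ 3/11.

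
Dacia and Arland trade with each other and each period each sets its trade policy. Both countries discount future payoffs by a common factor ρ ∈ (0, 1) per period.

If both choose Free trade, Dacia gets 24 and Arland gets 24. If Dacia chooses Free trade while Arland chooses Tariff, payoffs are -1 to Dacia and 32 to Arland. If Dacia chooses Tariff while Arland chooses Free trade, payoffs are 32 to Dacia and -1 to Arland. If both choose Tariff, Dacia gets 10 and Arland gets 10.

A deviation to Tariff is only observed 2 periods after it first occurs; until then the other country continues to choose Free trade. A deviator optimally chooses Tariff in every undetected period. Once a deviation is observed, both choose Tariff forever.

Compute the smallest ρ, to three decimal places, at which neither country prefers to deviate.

The best deviation is to choose Tariff for all 2 undetected periods, earning 32 each, then 10 forever once detected.
Deviation value: 32(1−ρ^2)/(1−ρ) + 10ρ^2/(1−ρ); cooperation value: 24/(1−ρ).
IC: 24 ≥ 32(1−ρ^2) + 10ρ^2 = 32 − 22ρ^2.
So ρ^2 ≥ 8/22 = 4/11, giving ρ ≥ (4/11)^(1/2) ≈ 0.603.

0.603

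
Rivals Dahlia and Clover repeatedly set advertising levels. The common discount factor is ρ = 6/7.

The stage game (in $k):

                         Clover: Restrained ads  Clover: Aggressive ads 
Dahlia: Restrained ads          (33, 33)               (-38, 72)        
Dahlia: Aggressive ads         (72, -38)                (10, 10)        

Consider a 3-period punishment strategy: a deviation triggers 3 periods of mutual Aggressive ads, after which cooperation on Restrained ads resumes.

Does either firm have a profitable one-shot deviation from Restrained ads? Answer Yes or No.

Comparing payoff streams over the 4 periods until play realigns: cooperate → 33(1+ρ+…+ρ^3); deviate → 72 + 10(ρ+…+ρ^3).
Cooperation is sustained iff (33−10)(ρ+…+ρ^3) ≥ 72−33.
ρ+…+ρ^3 = 6/7·(1−(6/7)^3)/(1−6/7) = 2.2216, and (72−33)/(33−10) = 1.6957.
2.2216 ≥ 1.6957, so cooperation is sustainable.

No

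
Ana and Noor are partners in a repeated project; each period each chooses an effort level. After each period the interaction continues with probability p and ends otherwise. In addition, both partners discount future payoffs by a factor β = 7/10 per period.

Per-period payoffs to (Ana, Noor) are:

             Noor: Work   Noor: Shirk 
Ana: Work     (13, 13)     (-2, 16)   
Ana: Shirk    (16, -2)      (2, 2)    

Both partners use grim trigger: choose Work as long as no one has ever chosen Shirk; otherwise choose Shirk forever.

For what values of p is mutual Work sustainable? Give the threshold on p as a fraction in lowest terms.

Expected continuation weight on next period's payoff is β·p = 7/10·p, which plays the role of the discount factor.
Cooperation requires 7/10·p ≥ (16−13)/(16−2) = 3/14, hence p ≥ 15/49.

15/49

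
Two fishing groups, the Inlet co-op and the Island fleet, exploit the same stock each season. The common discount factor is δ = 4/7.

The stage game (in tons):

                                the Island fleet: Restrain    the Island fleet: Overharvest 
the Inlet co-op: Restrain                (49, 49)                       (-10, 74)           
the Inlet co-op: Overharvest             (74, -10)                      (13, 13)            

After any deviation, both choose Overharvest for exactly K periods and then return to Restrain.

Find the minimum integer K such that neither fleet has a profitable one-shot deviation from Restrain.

No profitable deviation requires (49−13)(δ+…+δ^K) ≥ 74−49, i.e. δ+…+δ^K ≥ 25/36 ≈ 0.6944.
With δ = 4/7, the partial sums are K=1: 0.5714, K=2: 0.8980.
K = 2 is the first length at which the sum reaches 0.6944.

2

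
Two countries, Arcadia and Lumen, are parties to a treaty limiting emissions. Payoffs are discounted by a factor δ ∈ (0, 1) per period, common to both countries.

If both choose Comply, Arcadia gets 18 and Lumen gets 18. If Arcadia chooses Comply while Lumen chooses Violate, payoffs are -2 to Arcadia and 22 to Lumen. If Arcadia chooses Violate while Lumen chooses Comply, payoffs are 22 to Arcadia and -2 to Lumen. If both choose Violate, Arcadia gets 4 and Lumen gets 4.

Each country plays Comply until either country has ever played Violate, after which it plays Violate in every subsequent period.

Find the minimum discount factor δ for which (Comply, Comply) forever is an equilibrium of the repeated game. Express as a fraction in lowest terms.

2/9

Cooperation forever yields 18 each period: 18/(1−δ).
Deviating yields 22 once, then 4 forever: 22 + 4δ/(1−δ).
No profitable deviation requires 18/(1−δ) ≥ 22 + 4δ/(1−δ).
Multiplying by (1−δ): 18 ≥ 22(1−δ) + 4δ = 22 − 18δ.
So 18δ ≥ 4, i.e. δ ≥ 4/18 = 2/9.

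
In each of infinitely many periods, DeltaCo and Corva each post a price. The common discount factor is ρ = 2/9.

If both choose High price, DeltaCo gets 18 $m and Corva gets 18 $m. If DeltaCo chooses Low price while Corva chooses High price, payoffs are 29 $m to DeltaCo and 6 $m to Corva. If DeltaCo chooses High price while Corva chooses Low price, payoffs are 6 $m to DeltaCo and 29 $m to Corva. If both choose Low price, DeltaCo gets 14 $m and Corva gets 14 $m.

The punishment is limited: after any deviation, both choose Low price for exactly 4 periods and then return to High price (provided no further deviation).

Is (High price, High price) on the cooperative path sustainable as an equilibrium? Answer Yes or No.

No

IC: ρ+…+ρ^4 ≥ (29−18)/(18−14) = 11/4.
At ρ = 2/9: partial sum = 0.2850 < 2.7500. Cooperation not sustainable.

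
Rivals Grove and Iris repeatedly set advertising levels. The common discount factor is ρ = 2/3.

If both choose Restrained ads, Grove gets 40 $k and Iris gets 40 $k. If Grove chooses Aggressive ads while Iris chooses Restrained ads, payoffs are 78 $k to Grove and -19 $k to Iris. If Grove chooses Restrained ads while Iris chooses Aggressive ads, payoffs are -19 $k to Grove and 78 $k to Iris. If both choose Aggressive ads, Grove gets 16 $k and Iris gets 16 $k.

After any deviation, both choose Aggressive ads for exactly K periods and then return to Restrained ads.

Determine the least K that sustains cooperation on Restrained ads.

IC: ρ(1−ρ^K)/(1−ρ) ≥ (78−40)/(40−16) = 19/12.
With ρ = 2/3: need 1 − ρ^K ≥ 19/12·(1−2/3)/(2/3), i.e. ρ^K ≤ 0.2083.
Since (2/3)^3 = 0.2963 and (2/3)^4 = 0.1975, the smallest such K is 4.

4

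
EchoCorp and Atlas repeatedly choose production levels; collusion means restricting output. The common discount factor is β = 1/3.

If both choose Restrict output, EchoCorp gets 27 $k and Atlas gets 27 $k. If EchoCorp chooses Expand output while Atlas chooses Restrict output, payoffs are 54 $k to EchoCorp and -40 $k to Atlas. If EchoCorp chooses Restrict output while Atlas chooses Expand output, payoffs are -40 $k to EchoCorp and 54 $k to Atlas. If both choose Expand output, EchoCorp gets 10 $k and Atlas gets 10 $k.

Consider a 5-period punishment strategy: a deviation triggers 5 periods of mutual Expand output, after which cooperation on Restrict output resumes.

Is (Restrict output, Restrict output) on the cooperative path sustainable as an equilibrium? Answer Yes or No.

A one-shot deviation gives 54 now, then 10 for 5 periods, then back to 27.
Gain from deviating: (54−27) today; loss: (27−10) in each of the next 5 periods.
No-deviation condition: (27−10)(β+…+β^5) ≥ 54−27, i.e. β+…+β^5 ≥ 27/17.
At β = 1/3: β+…+β^5 = 0.4979 < 1.5882.
So cooperation is not sustainable.

No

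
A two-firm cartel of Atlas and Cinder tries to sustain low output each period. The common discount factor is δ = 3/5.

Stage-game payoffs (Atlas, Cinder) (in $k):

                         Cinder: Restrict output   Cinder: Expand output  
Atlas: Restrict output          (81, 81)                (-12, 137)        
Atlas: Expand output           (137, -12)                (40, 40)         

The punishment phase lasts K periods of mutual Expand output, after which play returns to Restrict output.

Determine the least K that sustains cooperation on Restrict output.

IC: δ(1−δ^K)/(1−δ) ≥ (137−81)/(81−40) = 56/41.
With δ = 3/5: need 1 − δ^K ≥ 56/41·(1−3/5)/(3/5), i.e. δ^K ≤ 0.0894.
Since (3/5)^4 = 0.1296 and (3/5)^5 = 0.0778, the smallest such K is 5.

5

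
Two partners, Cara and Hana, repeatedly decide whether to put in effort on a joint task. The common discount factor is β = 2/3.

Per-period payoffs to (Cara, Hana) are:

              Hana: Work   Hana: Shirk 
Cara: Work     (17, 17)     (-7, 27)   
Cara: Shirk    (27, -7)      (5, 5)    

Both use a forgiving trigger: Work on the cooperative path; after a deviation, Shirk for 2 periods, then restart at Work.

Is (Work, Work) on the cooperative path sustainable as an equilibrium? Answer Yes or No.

Yes

Comparing payoff streams over the 3 periods until play realigns: cooperate → 17(1+β+…+β^2); deviate → 27 + 5(β+…+β^2).
Cooperation is sustained iff (17−5)(β+…+β^2) ≥ 27−17.
β+…+β^2 = 2/3·(1−(2/3)^2)/(1−2/3) = 1.1111, and (27−17)/(17−5) = 0.8333.
1.1111 ≥ 0.8333, so cooperation is sustainable.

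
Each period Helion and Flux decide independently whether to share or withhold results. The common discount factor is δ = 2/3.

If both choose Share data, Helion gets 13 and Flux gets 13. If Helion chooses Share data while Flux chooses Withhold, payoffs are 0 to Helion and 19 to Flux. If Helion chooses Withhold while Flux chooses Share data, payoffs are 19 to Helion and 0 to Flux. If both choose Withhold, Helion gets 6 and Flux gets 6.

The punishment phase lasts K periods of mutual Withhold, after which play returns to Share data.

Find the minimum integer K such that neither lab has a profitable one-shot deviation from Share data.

IC: δ(1−δ^K)/(1−δ) ≥ (19−13)/(13−6) = 6/7.
With δ = 2/3: need 1 − δ^K ≥ 6/7·(1−2/3)/(2/3), i.e. δ^K ≤ 0.5714.
Since (2/3)^1 = 0.6667 and (2/3)^2 = 0.4444, the smallest such K is 2.

2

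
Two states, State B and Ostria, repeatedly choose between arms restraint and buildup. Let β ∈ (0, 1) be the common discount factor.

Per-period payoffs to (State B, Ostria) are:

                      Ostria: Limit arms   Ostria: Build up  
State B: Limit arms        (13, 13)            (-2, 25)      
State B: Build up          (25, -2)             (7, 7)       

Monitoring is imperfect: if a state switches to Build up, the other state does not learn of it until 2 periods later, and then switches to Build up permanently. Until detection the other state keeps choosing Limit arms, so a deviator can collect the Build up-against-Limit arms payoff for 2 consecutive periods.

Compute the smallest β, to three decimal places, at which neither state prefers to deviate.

A deviator earns 25 for 2 periods, then 7 forever; cooperating earns 13 forever. Multiplying the IC by (1−β):
13 ≥ 25(1−β^2) + 7β^2, so 18·β^2 ≥ 12 and β^2 ≥ 2/3.
β ≥ (2/3)^(1/2) ≈ 0.816.

0.816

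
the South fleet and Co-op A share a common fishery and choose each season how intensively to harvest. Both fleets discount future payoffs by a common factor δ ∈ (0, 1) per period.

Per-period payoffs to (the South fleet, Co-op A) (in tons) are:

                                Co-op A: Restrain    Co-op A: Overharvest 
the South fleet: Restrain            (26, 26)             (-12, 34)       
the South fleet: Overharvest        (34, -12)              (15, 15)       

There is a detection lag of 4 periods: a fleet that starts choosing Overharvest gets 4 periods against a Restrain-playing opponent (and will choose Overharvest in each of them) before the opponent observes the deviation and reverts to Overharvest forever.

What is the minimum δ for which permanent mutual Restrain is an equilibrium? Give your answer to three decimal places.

Deviating for the 4 undetected periods gains 34−26 = 8 per period over cooperation, then loses 26−15 = 11 per period forever once punishment starts.
Gain: 8(1 + δ + … + δ^3); loss: 11·δ^4/(1−δ).
No profitable deviation ⇔ 8(1−δ^4) ≤ 11·δ^4, i.e. δ^4 ≥ 8/(8+11) = 8/19.
Hence δ ≥ (8/19)^(1/4) ≈ 0.806.

0.806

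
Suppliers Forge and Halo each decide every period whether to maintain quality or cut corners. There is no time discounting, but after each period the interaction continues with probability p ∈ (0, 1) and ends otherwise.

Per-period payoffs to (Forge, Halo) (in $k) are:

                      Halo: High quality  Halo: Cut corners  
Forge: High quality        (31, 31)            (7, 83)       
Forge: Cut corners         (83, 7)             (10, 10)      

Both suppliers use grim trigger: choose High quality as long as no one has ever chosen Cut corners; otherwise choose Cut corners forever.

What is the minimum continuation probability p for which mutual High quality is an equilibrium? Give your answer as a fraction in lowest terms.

Expected cooperation value is 31 + p·31 + p²·31 + … = 31/(1−p); deviation gives 83 + p·10/(1−p).
31 ≥ 83(1−p) + 10p ⇒ 73p ≥ 52 ⇒ p ≥ 52/73.

52/73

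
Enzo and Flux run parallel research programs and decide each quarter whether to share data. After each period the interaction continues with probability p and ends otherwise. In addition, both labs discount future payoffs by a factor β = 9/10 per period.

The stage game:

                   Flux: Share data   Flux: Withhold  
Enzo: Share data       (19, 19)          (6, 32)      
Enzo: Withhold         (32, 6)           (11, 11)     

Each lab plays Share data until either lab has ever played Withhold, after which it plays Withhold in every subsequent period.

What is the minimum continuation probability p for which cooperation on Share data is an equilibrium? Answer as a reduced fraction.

130/189

With continuation probability p and discount β, the effective per-period discount factor is βp.
Grim-trigger IC: βp ≥ (32−19)/(32−11) = 13/21.
So p ≥ (13/21)/(9/10) = 130/189.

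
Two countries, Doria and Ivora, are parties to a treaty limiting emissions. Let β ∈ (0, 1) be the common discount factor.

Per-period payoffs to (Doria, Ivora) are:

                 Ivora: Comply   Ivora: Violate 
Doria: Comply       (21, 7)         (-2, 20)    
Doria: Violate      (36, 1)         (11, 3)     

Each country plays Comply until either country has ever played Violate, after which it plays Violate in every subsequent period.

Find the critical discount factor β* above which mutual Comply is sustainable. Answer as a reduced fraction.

13/17

Doria: cooperation gives 21 each period; deviation gives 36 once then 11 forever.
  21/(1−β) ≥ 36 + 11β/(1−β) ⇒ β ≥ 15/25 = 3/5.
Ivora: cooperation gives 7 each period; deviation gives 20 once then 3 forever.
  β ≥ 13/17.
Both must hold, so the binding constraint is Ivora's: β ≥ 13/17.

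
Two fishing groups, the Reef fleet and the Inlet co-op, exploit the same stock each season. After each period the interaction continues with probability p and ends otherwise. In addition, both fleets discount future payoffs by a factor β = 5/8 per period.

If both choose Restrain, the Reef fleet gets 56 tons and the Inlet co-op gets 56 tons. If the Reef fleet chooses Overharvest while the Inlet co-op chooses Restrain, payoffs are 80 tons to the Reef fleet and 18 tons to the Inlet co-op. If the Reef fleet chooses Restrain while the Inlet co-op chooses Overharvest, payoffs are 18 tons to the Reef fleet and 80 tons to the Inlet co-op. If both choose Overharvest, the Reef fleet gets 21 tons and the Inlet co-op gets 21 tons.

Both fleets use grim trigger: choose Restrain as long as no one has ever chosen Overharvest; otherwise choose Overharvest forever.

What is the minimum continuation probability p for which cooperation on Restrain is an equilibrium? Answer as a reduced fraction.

192/295

With continuation probability p and discount β, the effective per-period discount factor is βp.
Grim-trigger IC: βp ≥ (80−56)/(80−21) = 24/59.
So p ≥ (24/59)/(5/8) = 192/295.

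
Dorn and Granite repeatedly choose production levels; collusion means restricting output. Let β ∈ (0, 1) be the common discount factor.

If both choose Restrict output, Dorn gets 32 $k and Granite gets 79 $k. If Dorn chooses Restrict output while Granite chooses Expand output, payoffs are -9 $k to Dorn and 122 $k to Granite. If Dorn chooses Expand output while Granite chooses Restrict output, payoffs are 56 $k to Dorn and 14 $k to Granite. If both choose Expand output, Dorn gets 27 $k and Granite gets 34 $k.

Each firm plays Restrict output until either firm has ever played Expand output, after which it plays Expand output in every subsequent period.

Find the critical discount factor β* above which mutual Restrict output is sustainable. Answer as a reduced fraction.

For Dorn: deviation gain 56−32 = 24, per-period punishment loss 32−27 = 5. IC gives β ≥ 24/29.
For Granite: gain 43, loss 45 per period, so β ≥ 43/88.
The tighter constraint is Dorn's, so cooperation needs β ≥ 24/29.

24/29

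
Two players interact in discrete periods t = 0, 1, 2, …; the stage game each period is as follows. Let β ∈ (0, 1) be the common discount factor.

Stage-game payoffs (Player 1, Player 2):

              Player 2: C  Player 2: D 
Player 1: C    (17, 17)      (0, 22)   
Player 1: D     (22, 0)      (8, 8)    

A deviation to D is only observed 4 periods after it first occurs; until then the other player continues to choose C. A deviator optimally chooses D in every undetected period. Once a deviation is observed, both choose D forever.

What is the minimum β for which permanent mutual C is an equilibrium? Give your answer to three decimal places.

The best deviation is to choose D for all 4 undetected periods, earning 22 each, then 8 forever once detected.
Deviation value: 22(1−β^4)/(1−β) + 8β^4/(1−β); cooperation value: 17/(1−β).
IC: 17 ≥ 22(1−β^4) + 8β^4 = 22 − 14β^4.
So β^4 ≥ 5/14, giving β ≥ (5/14)^(1/4) ≈ 0.773.

0.773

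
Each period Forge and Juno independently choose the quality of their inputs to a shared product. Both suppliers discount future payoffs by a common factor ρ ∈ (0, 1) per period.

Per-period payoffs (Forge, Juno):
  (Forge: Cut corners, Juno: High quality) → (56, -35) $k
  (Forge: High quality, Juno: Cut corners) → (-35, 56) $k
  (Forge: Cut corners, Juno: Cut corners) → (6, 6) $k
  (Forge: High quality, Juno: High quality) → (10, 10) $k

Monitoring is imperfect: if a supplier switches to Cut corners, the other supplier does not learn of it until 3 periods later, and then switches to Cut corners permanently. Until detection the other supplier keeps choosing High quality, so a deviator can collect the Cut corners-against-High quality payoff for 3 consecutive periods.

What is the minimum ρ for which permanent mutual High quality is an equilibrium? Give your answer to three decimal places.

0.973

Deviating for the 3 undetected periods gains 56−10 = 46 per period over cooperation, then loses 10−6 = 4 per period forever once punishment starts.
Gain: 46(1 + ρ + … + ρ^2); loss: 4·ρ^3/(1−ρ).
No profitable deviation ⇔ 46(1−ρ^3) ≤ 4·ρ^3, i.e. ρ^3 ≥ 46/(46+4) = 23/25.
Hence ρ ≥ (23/25)^(1/3) ≈ 0.973.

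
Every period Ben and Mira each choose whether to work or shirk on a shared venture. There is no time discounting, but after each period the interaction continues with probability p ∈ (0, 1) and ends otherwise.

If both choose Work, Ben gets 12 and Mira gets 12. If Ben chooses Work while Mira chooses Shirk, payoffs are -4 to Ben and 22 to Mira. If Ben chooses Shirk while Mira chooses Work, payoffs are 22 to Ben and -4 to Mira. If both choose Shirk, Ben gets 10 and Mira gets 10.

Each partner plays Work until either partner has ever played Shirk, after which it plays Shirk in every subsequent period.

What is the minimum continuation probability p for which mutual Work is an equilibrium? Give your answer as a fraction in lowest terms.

With no time discounting, the continuation probability p plays the role of the discount factor.
Grim-trigger IC: 12/(1−p) ≥ 22 + 10p/(1−p) ⇒ p ≥ (22−12)/(22−10) = 5/6.

5/6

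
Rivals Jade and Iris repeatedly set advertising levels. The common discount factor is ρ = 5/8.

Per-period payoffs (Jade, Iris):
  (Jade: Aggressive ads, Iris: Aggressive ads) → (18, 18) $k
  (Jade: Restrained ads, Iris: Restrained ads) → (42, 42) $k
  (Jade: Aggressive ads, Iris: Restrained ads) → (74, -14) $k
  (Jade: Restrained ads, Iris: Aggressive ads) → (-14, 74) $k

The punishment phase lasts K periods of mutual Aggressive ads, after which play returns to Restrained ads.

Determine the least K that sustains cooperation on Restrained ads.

4

Need Σ_{k=1}^{K} ρ^k ≥ (74−42)/(42−18) = 1.3333 at ρ = 5/8.
At K = 3 the sum is 1.2598 < 1.3333; at K = 4 it is 1.4124 ≥ 1.3333.
So the minimum punishment length is K = 4.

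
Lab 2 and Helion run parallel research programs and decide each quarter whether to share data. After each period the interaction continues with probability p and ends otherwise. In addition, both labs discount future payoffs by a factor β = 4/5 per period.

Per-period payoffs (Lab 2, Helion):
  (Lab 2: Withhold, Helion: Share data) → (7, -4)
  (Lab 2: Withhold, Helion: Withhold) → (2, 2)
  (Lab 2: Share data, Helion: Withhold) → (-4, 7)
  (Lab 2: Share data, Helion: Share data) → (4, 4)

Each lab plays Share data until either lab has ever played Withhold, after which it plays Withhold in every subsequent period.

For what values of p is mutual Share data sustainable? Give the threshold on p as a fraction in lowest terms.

Expected continuation weight on next period's payoff is β·p = 4/5·p, which plays the role of the discount factor.
Cooperation requires 4/5·p ≥ (7−4)/(7−2) = 3/5, hence p ≥ 3/4.

3/4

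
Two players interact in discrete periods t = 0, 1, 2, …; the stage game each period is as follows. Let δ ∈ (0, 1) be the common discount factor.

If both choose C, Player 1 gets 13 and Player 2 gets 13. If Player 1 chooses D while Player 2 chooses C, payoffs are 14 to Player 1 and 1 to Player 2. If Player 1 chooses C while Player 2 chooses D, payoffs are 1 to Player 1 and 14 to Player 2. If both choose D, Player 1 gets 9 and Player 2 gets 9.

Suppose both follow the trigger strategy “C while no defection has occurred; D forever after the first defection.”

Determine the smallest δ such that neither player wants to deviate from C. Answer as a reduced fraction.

One-period gain from deviating is 14 − 13 = 1. The loss is 13 − 9 = 4 in every subsequent period, with present value 4·δ/(1−δ).
Deviation is unprofitable when 4·δ/(1−δ) ≥ 1, i.e. δ/(1−δ) ≥ 1/4.
Equivalently δ ≥ 1/(1+4) = 1/5.

1/5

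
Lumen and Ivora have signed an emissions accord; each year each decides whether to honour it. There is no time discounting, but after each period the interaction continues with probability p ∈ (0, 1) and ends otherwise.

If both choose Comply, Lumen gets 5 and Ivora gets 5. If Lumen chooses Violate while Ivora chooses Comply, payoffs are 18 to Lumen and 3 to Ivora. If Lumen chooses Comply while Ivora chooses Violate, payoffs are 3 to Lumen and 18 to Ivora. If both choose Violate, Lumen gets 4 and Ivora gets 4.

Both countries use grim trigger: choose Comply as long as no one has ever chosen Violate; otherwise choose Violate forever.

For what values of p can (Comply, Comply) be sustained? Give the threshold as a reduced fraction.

13/14

With no time discounting, the continuation probability p plays the role of the discount factor.
Grim-trigger IC: 5/(1−p) ≥ 18 + 4p/(1−p) ⇒ p ≥ (18−5)/(18−4) = 13/14.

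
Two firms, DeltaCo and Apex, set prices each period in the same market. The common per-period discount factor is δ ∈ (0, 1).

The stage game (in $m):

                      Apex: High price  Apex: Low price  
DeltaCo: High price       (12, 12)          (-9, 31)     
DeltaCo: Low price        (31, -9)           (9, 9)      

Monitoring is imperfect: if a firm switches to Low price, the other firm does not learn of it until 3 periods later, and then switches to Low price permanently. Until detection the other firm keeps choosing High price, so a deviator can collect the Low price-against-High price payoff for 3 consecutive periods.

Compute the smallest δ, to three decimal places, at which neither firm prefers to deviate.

0.952

The best deviation is to choose Low price for all 3 undetected periods, earning 31 each, then 9 forever once detected.
Deviation value: 31(1−δ^3)/(1−δ) + 9δ^3/(1−δ); cooperation value: 12/(1−δ).
IC: 12 ≥ 31(1−δ^3) + 9δ^3 = 31 − 22δ^3.
So δ^3 ≥ 19/22, giving δ ≥ (19/22)^(1/3) ≈ 0.952.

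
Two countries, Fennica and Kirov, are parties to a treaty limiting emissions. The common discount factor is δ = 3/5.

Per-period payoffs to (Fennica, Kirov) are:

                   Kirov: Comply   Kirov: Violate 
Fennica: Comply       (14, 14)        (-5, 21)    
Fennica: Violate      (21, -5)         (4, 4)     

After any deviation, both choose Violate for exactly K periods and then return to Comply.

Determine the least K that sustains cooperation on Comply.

2

No profitable deviation requires (14−4)(δ+…+δ^K) ≥ 21−14, i.e. δ+…+δ^K ≥ 7/10 ≈ 0.7000.
With δ = 3/5, the partial sums are K=1: 0.6000, K=2: 0.9600.
K = 2 is the first length at which the sum reaches 0.7000.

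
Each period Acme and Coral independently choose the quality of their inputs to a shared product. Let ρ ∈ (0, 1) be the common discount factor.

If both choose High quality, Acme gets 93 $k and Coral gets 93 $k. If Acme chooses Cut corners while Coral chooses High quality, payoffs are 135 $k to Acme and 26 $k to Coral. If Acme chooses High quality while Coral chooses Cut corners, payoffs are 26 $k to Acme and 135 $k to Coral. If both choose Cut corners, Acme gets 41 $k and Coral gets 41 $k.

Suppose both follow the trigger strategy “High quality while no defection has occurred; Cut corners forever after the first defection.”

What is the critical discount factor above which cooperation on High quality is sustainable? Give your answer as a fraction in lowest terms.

Under grim trigger the critical discount factor is (T−C)/(T−P) with T = 135, C = 93, P = 41.
ρ* = (135−93)/(135−41) = 42/94 = 21/47.

21/47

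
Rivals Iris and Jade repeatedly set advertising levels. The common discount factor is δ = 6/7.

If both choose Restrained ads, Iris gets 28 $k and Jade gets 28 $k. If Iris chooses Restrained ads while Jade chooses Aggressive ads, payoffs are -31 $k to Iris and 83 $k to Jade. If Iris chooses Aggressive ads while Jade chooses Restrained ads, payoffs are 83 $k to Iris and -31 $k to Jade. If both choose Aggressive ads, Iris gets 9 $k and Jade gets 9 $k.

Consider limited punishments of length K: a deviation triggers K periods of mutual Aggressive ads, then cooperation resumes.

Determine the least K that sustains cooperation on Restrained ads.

No profitable deviation requires (28−9)(δ+…+δ^K) ≥ 83−28, i.e. δ+…+δ^K ≥ 55/19 ≈ 2.8947.
With δ = 6/7, the partial sums are K=1: 0.8571, K=2: 1.5918, K=3: 2.2216, K=4: 2.7613, K=5: 3.2240.
K = 5 is the first length at which the sum reaches 2.8947.

5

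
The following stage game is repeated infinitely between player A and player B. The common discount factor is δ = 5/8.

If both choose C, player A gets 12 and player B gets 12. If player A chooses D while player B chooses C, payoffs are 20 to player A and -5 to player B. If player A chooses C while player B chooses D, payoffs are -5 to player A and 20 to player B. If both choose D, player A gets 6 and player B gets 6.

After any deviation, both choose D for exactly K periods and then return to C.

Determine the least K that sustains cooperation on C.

Need Σ_{k=1}^{K} δ^k ≥ (20−12)/(12−6) = 1.3333 at δ = 5/8.
At K = 3 the sum is 1.2598 < 1.3333; at K = 4 it is 1.4124 ≥ 1.3333.
So the minimum punishment length is K = 4.

4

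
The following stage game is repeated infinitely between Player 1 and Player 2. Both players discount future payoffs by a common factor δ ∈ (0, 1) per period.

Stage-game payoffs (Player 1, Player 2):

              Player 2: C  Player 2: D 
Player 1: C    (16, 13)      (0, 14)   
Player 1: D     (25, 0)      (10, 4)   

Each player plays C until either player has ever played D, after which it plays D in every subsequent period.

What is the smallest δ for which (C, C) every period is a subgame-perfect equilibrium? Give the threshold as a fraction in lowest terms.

3/5

Player 1: cooperation gives 16 each period; deviation gives 25 once then 10 forever.
  16/(1−δ) ≥ 25 + 10δ/(1−δ) ⇒ δ ≥ 9/15 = 3/5.
Player 2: cooperation gives 13 each period; deviation gives 14 once then 4 forever.
  δ ≥ 1/10.
Both must hold, so the binding constraint is Player 1's: δ ≥ 3/5.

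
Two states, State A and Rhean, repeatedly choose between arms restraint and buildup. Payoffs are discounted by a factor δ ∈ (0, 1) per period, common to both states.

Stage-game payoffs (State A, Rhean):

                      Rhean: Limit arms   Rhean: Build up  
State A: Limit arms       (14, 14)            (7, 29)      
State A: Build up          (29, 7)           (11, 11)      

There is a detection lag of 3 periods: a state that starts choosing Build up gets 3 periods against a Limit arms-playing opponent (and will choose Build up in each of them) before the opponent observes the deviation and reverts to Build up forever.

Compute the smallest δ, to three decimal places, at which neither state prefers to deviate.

0.941

A deviator earns 29 for 3 periods, then 11 forever; cooperating earns 14 forever. Multiplying the IC by (1−δ):
14 ≥ 29(1−δ^3) + 11δ^3, so 18·δ^3 ≥ 15 and δ^3 ≥ 5/6.
δ ≥ (5/6)^(1/3) ≈ 0.941.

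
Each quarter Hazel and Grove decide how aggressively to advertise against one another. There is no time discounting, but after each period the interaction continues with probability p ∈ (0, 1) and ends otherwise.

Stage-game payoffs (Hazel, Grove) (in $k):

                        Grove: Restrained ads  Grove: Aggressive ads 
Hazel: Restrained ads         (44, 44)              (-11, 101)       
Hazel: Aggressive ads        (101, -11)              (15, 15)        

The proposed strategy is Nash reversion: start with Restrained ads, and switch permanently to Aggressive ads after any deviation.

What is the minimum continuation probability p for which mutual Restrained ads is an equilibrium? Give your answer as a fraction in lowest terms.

With no time discounting, the continuation probability p plays the role of the discount factor.
Grim-trigger IC: 44/(1−p) ≥ 101 + 15p/(1−p) ⇒ p ≥ (101−44)/(101−15) = 57/86.

57/86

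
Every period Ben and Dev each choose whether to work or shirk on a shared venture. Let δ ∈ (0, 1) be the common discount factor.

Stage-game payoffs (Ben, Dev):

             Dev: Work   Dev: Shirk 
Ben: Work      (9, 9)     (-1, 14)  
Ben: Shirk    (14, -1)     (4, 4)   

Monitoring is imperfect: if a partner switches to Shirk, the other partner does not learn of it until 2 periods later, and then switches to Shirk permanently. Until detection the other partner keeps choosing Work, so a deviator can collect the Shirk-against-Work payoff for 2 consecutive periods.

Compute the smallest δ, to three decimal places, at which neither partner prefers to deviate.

The best deviation is to choose Shirk for all 2 undetected periods, earning 14 each, then 4 forever once detected.
Deviation value: 14(1−δ^2)/(1−δ) + 4δ^2/(1−δ); cooperation value: 9/(1−δ).
IC: 9 ≥ 14(1−δ^2) + 4δ^2 = 14 − 10δ^2.
So δ^2 ≥ 5/10 = 1/2, giving δ ≥ (1/2)^(1/2) ≈ 0.707.

0.707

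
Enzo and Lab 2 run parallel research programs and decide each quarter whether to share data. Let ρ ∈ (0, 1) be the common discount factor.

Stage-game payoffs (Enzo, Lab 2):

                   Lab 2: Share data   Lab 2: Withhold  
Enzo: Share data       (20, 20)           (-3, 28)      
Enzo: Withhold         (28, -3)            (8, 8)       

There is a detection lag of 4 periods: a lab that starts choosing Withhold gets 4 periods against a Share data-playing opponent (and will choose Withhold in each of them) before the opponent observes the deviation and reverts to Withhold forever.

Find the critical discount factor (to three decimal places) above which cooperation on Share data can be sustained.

Deviating for the 4 undetected periods gains 28−20 = 8 per period over cooperation, then loses 20−8 = 12 per period forever once punishment starts.
Gain: 8(1 + ρ + … + ρ^3); loss: 12·ρ^4/(1−ρ).
No profitable deviation ⇔ 8(1−ρ^4) ≤ 12·ρ^4, i.e. ρ^4 ≥ 8/(8+12) = 2/5.
Hence ρ ≥ (2/5)^(1/4) ≈ 0.795.

0.795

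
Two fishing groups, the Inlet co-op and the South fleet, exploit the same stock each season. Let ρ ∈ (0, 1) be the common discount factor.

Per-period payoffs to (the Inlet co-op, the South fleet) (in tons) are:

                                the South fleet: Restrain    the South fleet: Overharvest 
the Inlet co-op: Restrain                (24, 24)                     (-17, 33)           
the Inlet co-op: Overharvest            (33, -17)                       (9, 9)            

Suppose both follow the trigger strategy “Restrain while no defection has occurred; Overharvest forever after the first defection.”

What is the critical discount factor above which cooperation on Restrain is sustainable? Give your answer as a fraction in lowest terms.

3/8

24/(1−ρ) ≥ 33 + 9ρ/(1−ρ)
24 ≥ 33 − 24ρ
ρ ≥ 9/24 = 3/8.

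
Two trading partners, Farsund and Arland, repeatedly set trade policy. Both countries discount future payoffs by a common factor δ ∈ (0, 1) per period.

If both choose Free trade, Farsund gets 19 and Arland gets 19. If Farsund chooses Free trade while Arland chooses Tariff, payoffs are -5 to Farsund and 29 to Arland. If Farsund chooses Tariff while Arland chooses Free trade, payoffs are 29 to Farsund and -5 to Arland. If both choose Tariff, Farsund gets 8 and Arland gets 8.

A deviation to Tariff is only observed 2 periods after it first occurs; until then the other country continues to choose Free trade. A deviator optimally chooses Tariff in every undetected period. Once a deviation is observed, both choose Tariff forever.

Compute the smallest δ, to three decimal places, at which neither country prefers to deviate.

0.690

The best deviation is to choose Tariff for all 2 undetected periods, earning 29 each, then 8 forever once detected.
Deviation value: 29(1−δ^2)/(1−δ) + 8δ^2/(1−δ); cooperation value: 19/(1−δ).
IC: 19 ≥ 29(1−δ^2) + 8δ^2 = 29 − 21δ^2.
So δ^2 ≥ 10/21, giving δ ≥ (10/21)^(1/2) ≈ 0.690.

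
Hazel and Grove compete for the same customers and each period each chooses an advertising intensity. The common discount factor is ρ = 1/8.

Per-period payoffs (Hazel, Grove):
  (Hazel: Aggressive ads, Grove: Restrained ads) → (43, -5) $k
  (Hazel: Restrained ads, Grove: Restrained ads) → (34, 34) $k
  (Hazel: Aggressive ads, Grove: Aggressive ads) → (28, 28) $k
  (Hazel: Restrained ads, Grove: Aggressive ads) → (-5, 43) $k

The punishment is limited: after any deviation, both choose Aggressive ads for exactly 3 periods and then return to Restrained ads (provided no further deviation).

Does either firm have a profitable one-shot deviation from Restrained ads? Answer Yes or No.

IC: ρ+…+ρ^3 ≥ (43−34)/(34−28) = 3/2.
At ρ = 1/8: partial sum = 0.1426 < 1.5000. Cooperation not sustainable.

Yes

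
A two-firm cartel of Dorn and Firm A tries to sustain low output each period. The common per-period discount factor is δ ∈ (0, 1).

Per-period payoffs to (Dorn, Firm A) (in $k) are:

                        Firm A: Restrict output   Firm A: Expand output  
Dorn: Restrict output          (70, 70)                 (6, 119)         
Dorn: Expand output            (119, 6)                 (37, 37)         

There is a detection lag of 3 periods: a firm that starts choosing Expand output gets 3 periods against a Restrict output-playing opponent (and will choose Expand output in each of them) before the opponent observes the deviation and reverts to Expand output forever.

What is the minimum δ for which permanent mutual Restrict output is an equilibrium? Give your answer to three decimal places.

A deviator earns 119 for 3 periods, then 37 forever; cooperating earns 70 forever. Multiplying the IC by (1−δ):
70 ≥ 119(1−δ^3) + 37δ^3, so 82·δ^3 ≥ 49 and δ^3 ≥ 49/82.
δ ≥ (49/82)^(1/3) ≈ 0.842.

0.842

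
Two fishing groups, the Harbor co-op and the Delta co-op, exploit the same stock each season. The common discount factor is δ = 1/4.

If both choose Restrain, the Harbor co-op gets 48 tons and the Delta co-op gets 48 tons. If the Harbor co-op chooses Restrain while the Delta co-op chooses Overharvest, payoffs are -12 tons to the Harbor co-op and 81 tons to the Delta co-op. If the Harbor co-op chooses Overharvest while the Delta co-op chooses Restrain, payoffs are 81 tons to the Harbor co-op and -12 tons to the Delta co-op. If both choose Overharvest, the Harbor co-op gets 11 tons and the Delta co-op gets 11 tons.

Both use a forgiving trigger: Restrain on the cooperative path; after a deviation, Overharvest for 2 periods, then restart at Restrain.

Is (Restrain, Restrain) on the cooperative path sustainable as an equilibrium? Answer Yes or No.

No

A one-shot deviation gives 81 now, then 11 for 2 periods, then back to 48.
Gain from deviating: (81−48) today; loss: (48−11) in each of the next 2 periods.
No-deviation condition: (48−11)(δ+…+δ^2) ≥ 81−48, i.e. δ+…+δ^2 ≥ 33/37.
At δ = 1/4: δ+…+δ^2 = 0.3125 < 0.8919.
So cooperation is not sustainable.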